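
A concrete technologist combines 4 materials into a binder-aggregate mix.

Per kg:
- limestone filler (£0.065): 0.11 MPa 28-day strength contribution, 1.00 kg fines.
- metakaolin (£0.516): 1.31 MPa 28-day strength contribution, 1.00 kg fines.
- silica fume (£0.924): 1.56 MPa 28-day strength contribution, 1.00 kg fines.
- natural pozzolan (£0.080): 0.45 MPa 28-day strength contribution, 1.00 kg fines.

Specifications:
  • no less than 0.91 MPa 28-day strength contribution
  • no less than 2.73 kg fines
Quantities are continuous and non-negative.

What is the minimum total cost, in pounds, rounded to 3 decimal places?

£0.204

This is a linear program. Let x1 = kg of limestone filler, x2 = kg of metakaolin, x3 = kg of silica fume, x4 = kg of natural pozzolan.
min 0.065x1 + 0.516x2 + 0.924x3 + 0.08x4 with:
  0.11x1 + 1.31x2 + 1.56x3 + 0.45x4 ≥ 0.91   (28-day strength contribution)
  1x1 + 1x2 + 1x3 + 1x4 ≥ 2.73   (fines)
  x1, x2, x3, x4 ≥ 0.
The minimum-cost mix takes nothing from metakaolin, silica fume — only limestone filler, natural pozzolan. There the 28-day strength contribution and fines constraints are tight.
So limestone filler = 0.9368 kg, natural pozzolan = 1.793 kg.
Hence cost = 0.065·0.9368 + 0.08·1.793 = £0.20433.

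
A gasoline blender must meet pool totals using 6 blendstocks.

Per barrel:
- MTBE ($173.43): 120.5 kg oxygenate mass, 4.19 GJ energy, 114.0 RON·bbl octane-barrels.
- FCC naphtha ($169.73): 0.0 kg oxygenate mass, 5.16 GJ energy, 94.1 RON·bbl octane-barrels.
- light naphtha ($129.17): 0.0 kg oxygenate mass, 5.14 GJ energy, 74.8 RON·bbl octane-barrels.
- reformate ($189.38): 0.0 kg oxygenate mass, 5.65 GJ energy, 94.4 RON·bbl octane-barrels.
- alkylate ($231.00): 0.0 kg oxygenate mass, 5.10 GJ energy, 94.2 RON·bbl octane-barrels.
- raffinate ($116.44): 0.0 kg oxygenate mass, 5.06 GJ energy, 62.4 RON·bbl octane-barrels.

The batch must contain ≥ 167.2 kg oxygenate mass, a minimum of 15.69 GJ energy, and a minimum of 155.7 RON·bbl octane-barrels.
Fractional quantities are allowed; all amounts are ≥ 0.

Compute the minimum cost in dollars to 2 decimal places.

Let x1 = barrels of MTBE, x2 = barrels of FCC naphtha, x3 = barrels of light naphtha, x4 = barrels of reformate, x5 = barrels of alkylate, x6 = barrels of raffinate.
min 173.43x1 + 169.73x2 + 129.17x3 + 189.38x4 + 231x5 + 116.44x6 with:
  120.5x1 ≥ 167.2   (oxygenate mass)
  4.19x1 + 5.16x2 + 5.14x3 + 5.65x4 + 5.1x5 + 5.06x6 ≥ 15.69   (energy)
  114x1 + 94.1x2 + 74.8x3 + 94.4x4 + 94.2x5 + 62.4x6 ≥ 155.7   (octane-barrels)
  x1, x2, x3, x4, x5, x6 ≥ 0.
At the optimum only MTBE, raffinate are positive (FCC naphtha, light naphtha, reformate, alkylate = 0). There the oxygenate mass and energy constraints are tight.
Optimal quantities: MTBE = 1.38755 barrels, raffinate = 1.95181 barrels.
Cost = 173.43·1.38755 + 116.44·1.95181 = 467.9116.

$467.91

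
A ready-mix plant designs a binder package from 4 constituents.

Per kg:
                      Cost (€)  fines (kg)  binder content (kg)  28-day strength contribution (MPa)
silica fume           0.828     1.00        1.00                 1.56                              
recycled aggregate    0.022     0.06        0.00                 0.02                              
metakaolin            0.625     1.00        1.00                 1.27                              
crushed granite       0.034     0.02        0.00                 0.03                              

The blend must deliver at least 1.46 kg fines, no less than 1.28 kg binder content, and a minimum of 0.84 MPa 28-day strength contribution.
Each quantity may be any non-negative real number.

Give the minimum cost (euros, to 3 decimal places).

€0.866

This is a linear program. Let x1 = kg of silica fume, x2 = kg of recycled aggregate, x3 = kg of metakaolin, x4 = kg of crushed granite.
Minimise 0.828x1 + 0.022x2 + 0.625x3 + 0.034x4 s.t.:
  1x1 + 0.06x2 + 1x3 + 0.02x4 ≥ 1.46   (fines)
  1x1 + 1x3 ≥ 1.28   (binder content)
  1.56x1 + 0.02x2 + 1.27x3 + 0.03x4 ≥ 0.84   (28-day strength contribution)
  x1, x2, x3, x4 ≥ 0.
The minimum-cost mix takes nothing from silica fume, crushed granite — only recycled aggregate, metakaolin. There the fines and binder content constraints are tight.
Optimal quantities: recycled aggregate = 3 kg, metakaolin = 1.28 kg.
Hence cost = 0.022·3 + 0.625·1.28 = €0.86600.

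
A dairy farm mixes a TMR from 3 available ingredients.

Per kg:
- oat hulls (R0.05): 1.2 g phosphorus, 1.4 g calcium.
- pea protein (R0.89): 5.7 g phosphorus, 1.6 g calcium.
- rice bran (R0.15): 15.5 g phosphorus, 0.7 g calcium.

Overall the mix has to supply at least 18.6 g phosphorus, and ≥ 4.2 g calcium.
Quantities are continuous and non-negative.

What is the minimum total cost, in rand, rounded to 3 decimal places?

Let x1 = kg of oat hulls, x2 = kg of pea protein, x3 = kg of rice bran.
Minimize 0.05x1 + 0.89x2 + 0.15x3 s.t.:
  1.2x1 + 5.7x2 + 15.5x3 ≥ 18.6   (phosphorus)
  1.4x1 + 1.6x2 + 0.7x3 ≥ 4.2   (calcium)
  x1, x2, x3 ≥ 0.
The cheapest feasible vertex uses only oat hulls, rice bran; pea protein is not used. There the phosphorus and calcium constraints are tight.
Optimal quantities: oat hulls = 2.497 kg, rice bran = 1.007 kg.
Objective = 0.05·2.497 + 0.15·1.007 = 0.27590.

R0.276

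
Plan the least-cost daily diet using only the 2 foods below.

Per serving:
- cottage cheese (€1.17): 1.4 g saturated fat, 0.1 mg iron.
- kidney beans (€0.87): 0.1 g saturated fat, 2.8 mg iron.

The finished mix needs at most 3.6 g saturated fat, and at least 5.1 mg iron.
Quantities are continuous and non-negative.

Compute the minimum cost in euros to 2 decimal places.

€1.58

Let x1 = servings of cottage cheese, x2 = servings of kidney beans.
Minimize 1.17x1 + 0.87x2 with:
  1.4x1 + 0.1x2 ≤ 3.6   (saturated fat)
  0.1x1 + 2.8x2 ≥ 5.1   (iron)
  x1, x2 ≥ 0.
The minimum-cost mix takes nothing from cottage cheese — only kidney beans. The iron requirement is met with equality.
Optimal quantities: kidney beans = 1.821 servings.
Cost = 0.87·1.821 = 1.5843.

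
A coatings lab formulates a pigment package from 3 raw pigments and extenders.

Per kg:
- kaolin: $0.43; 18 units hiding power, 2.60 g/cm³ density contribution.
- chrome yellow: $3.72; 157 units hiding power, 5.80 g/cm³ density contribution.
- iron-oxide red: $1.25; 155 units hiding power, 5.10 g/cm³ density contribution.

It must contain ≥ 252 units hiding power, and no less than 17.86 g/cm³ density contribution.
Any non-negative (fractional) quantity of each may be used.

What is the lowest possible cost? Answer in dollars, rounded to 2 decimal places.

Treat it as an LP. Let x1 = kg of kaolin, x2 = kg of chrome yellow, x3 = kg of iron-oxide red.
Minimize 0.43x1 + 3.72x2 + 1.25x3 s.t.:
  18x1 + 157x2 + 155x3 ≥ 252   (hiding power)
  2.6x1 + 5.8x2 + 5.1x3 ≥ 17.86   (density contribution)
  x1, x2, x3 ≥ 0.
The optimal basis is {kaolin, iron-oxide red}; chrome yellow drops out. The hiding power and density contribution requirements are met with equality.
Optimal quantities: kaolin = 4.766 kg, iron-oxide red = 1.072 kg.
Hence cost = 0.43·4.766 + 1.25·1.072 = $3.3894.

$3.39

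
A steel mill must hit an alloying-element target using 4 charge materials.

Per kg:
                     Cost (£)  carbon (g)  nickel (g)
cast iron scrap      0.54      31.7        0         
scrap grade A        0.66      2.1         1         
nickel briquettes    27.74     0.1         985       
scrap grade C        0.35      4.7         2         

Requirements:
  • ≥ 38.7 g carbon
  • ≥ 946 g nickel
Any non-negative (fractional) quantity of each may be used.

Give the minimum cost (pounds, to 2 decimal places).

£27.30

Let x1 = kg of cast iron scrap, x2 = kg of scrap grade A, x3 = kg of nickel briquettes, x4 = kg of scrap grade C.
Minimise 0.54x1 + 0.66x2 + 27.74x3 + 0.35x4 s.t.:
  31.7x1 + 2.1x2 + 0.1x3 + 4.7x4 ≥ 38.7   (carbon)
  1x2 + 985x3 + 2x4 ≥ 946   (nickel)
  x1, x2, x3, x4 ≥ 0.
The minimum-cost mix takes nothing from scrap grade A, scrap grade C — only cast iron scrap, nickel briquettes. The carbon and nickel requirements are met with equality.
Solving gives x1 = 1.218, x3 = 0.9604.
Total cost: 0.54·1.218 + 27.74·0.9604 = 27.2992.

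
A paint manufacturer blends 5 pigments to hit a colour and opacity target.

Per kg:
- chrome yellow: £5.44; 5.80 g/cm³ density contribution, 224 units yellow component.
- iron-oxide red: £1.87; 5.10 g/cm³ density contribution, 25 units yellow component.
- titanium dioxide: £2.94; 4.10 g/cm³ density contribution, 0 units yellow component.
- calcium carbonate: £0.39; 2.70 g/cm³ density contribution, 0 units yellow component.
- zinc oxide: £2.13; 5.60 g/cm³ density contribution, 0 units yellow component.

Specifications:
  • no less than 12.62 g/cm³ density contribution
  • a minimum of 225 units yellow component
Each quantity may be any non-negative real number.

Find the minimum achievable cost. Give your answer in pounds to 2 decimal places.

£6.45

Treat it as an LP. Let x1 = kg of chrome yellow, x2 = kg of iron-oxide red, x3 = kg of titanium dioxide, x4 = kg of calcium carbonate, x5 = kg of zinc oxide.
Minimise 5.44x1 + 1.87x2 + 2.94x3 + 0.39x4 + 2.13x5 subject to:
  5.8x1 + 5.1x2 + 4.1x3 + 2.7x4 + 5.6x5 ≥ 12.62   (density contribution)
  224x1 + 25x2 ≥ 225   (yellow component)
  x1, x2, x3, x4, x5 ≥ 0.
At the optimum only chrome yellow, calcium carbonate are positive (iron-oxide red, titanium dioxide, zinc oxide = 0). Binding constraints: density contribution and yellow component.
Optimal quantities: chrome yellow = 1.0045 kg, calcium carbonate = 2.5163 kg.
Objective = 5.44·1.0045 + 0.39·2.5163 = 6.4458.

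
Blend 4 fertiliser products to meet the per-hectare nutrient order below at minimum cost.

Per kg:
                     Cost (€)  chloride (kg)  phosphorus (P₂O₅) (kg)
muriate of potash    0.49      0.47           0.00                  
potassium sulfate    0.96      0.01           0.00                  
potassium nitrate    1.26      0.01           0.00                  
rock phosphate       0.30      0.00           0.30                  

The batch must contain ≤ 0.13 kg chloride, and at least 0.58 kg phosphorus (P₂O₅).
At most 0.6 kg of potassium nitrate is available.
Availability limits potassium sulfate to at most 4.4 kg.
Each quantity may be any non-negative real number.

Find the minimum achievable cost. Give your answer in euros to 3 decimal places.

€0.580

Set it up as a linear program. Let x1 = kg of muriate of potash, x2 = kg of potassium sulfate, x3 = kg of potassium nitrate, x4 = kg of rock phosphate.
min 0.49x1 + 0.96x2 + 1.26x3 + 0.3x4 with:
  0.47x1 + 0.01x2 + 0.01x3 ≤ 0.13   (chloride)
  0.3x4 ≥ 0.58   (phosphorus (P₂O₅))
  x3 ≤ 0.6
  x2 ≤ 4.4
  x1, x2, x3, x4 ≥ 0.
At the optimum only rock phosphate is positive (muriate of potash, potassium sulfate, potassium nitrate = 0). The phosphorus (P₂O₅) requirement is met with equality.
Solving gives x4 = 1.933.
Cost = 0.3·1.933 = 0.57990.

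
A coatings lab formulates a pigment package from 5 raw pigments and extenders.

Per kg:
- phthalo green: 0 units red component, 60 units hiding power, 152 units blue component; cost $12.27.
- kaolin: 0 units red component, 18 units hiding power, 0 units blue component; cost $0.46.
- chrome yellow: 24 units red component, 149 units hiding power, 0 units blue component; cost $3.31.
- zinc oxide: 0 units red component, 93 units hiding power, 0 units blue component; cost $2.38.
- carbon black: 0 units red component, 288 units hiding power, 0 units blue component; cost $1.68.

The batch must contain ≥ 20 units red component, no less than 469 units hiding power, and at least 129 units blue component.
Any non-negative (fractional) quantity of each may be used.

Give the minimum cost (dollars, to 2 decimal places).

$14.89

Let x1 = kg of phthalo green, x2 = kg of kaolin, x3 = kg of chrome yellow, x4 = kg of zinc oxide, x5 = kg of carbon black.
min 12.27x1 + 0.46x2 + 3.31x3 + 2.38x4 + 1.68x5 s.t.:
  24x3 ≥ 20   (red component)
  60x1 + 18x2 + 149x3 + 93x4 + 288x5 ≥ 469   (hiding power)
  152x1 ≥ 129   (blue component)
  x1, x2, x3, x4, x5 ≥ 0.
The minimum-cost mix takes nothing from kaolin, zinc oxide — only phthalo green, chrome yellow, carbon black. There the red component, hiding power, blue component constraints are tight.
So phthalo green = 0.8487 kg, chrome yellow = 0.8333 kg, carbon black = 1.021 kg.
Cost = 12.27·0.8487 + 3.31·0.8333 + 1.68·1.021 = 14.8871.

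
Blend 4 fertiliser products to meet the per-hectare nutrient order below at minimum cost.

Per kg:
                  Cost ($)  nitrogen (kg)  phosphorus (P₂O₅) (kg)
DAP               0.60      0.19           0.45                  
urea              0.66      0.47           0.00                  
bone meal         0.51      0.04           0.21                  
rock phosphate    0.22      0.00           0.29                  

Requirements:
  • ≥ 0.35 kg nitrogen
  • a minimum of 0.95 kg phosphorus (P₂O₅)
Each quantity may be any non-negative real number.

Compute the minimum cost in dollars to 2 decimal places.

This is a linear program. Let x1 = kg of DAP, x2 = kg of urea, x3 = kg of bone meal, x4 = kg of rock phosphate.
Minimise 0.6x1 + 0.66x2 + 0.51x3 + 0.22x4 with:
  0.19x1 + 0.47x2 + 0.04x3 ≥ 0.35   (nitrogen)
  0.45x1 + 0.21x3 + 0.29x4 ≥ 0.95   (phosphorus (P₂O₅))
  x1, x2, x3, x4 ≥ 0.
At the optimum only DAP, rock phosphate are positive (urea, bone meal = 0). Binding constraints: nitrogen and phosphorus (P₂O₅).
Solving gives x1 = 1.842, x4 = 0.4174.
Cost = 0.6·1.842 + 0.22·0.4174 = 1.1970.

$1.20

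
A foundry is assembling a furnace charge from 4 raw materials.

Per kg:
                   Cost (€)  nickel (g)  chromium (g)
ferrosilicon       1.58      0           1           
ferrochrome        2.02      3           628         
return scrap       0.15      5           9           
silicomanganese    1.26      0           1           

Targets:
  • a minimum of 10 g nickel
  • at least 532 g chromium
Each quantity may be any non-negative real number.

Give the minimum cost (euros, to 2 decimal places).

Let x1 = kg of ferrosilicon, x2 = kg of ferrochrome, x3 = kg of return scrap, x4 = kg of silicomanganese.
Minimise 1.58x1 + 2.02x2 + 0.15x3 + 1.26x4 s.t.:
  3x2 + 5x3 ≥ 10   (nickel)
  1x1 + 628x2 + 9x3 + 1x4 ≥ 532   (chromium)
  x1, x2, x3, x4 ≥ 0.
The cheapest feasible vertex uses only ferrochrome, return scrap; ferrosilicon, silicomanganese are not used. Binding constraints: nickel and chromium.
That vertex is x2 = 0.8256, x3 = 1.505.
Hence cost = 2.02·0.8256 + 0.15·1.505 = €1.8935.

€1.89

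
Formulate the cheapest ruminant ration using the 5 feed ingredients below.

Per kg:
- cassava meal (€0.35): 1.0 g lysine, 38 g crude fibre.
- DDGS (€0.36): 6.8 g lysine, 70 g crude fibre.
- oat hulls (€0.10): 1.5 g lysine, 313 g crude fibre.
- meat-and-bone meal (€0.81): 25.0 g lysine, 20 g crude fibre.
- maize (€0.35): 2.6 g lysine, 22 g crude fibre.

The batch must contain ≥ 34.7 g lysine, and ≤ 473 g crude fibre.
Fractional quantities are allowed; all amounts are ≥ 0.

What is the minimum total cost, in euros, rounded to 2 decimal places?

€1.12

Treat it as an LP. Let x1 = kg of cassava meal, x2 = kg of DDGS, x3 = kg of oat hulls, x4 = kg of meat-and-bone meal, x5 = kg of maize.
Minimize 0.35x1 + 0.36x2 + 0.1x3 + 0.81x4 + 0.35x5 with:
  1x1 + 6.8x2 + 1.5x3 + 25x4 + 2.6x5 ≥ 34.7   (lysine)
  38x1 + 70x2 + 313x3 + 20x4 + 22x5 ≤ 473   (crude fibre)
  x1, x2, x3, x4, x5 ≥ 0.
The minimum-cost mix takes nothing from cassava meal, DDGS, oat hulls, maize — only meat-and-bone meal. Binding constraint: lysine.
So meat-and-bone meal = 1.388 kg.
Objective = 0.81·1.388 = 1.1243.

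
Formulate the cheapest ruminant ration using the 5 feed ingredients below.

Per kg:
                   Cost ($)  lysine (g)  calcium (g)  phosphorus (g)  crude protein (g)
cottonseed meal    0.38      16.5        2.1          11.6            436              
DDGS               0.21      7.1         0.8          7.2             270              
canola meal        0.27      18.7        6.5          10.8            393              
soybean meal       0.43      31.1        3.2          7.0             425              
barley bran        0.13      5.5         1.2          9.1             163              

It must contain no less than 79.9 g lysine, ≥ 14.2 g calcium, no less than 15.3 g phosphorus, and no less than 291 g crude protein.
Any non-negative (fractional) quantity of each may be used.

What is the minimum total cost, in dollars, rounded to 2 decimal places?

$1.12

This is a linear program. Let x1 = kg of cottonseed meal, x2 = kg of DDGS, x3 = kg of canola meal, x4 = kg of soybean meal, x5 = kg of barley bran.
min 0.38x1 + 0.21x2 + 0.27x3 + 0.43x4 + 0.13x5 s.t.:
  16.5x1 + 7.1x2 + 18.7x3 + 31.1x4 + 5.5x5 ≥ 79.9   (lysine)
  2.1x1 + 0.8x2 + 6.5x3 + 3.2x4 + 1.2x5 ≥ 14.2   (calcium)
  11.6x1 + 7.2x2 + 10.8x3 + 7x4 + 9.1x5 ≥ 15.3   (phosphorus)
  436x1 + 270x2 + 393x3 + 425x4 + 163x5 ≥ 291   (crude protein)
  x1, x2, x3, x4, x5 ≥ 0.
The minimum-cost mix takes nothing from cottonseed meal, DDGS, barley bran — only canola meal, soybean meal. There the lysine and calcium constraints are tight.
Optimal quantities: canola meal = 1.307 kg, soybean meal = 1.784 kg.
Objective = 0.27·1.307 + 0.43·1.784 = 1.1200.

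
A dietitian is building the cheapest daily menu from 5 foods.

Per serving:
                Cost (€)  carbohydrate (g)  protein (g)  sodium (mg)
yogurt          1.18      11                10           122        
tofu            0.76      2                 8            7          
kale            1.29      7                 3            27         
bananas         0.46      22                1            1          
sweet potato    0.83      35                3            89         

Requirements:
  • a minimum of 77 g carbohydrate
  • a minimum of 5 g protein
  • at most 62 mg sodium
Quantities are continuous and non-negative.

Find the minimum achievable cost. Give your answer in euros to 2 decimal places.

This is a linear program. Let x1 = servings of yogurt, x2 = servings of tofu, x3 = servings of kale, x4 = servings of bananas, x5 = servings of sweet potato.
Minimize 1.18x1 + 0.76x2 + 1.29x3 + 0.46x4 + 0.83x5 s.t.:
  11x1 + 2x2 + 7x3 + 22x4 + 35x5 ≥ 77   (carbohydrate)
  10x1 + 8x2 + 3x3 + 1x4 + 3x5 ≥ 5   (protein)
  122x1 + 7x2 + 27x3 + 1x4 + 89x5 ≤ 62   (sodium)
  x1, x2, x3, x4, x5 ≥ 0.
At the optimum only tofu, bananas, sweet potato are positive (yogurt, kale = 0). The carbohydrate, protein, sodium requirements are met with equality.
Optimal quantities: tofu = 0.07142 servings, bananas = 2.438 servings, sweet potato = 0.6636 servings.
Total cost: 0.76·0.07142 + 0.46·2.438 + 0.83·0.6636 = 1.7265.

€1.73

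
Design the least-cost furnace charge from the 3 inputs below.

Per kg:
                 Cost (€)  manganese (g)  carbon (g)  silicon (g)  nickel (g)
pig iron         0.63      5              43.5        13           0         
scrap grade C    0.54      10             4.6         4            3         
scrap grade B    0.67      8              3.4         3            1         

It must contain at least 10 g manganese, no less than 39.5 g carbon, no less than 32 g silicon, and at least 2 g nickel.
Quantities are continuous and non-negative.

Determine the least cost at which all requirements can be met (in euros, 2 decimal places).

€1.78

Treat it as an LP. Let x1 = kg of pig iron, x2 = kg of scrap grade C, x3 = kg of scrap grade B.
min 0.63x1 + 0.54x2 + 0.67x3 s.t.:
  5x1 + 10x2 + 8x3 ≥ 10   (manganese)
  43.5x1 + 4.6x2 + 3.4x3 ≥ 39.5   (carbon)
  13x1 + 4x2 + 3x3 ≥ 32   (silicon)
  3x2 + 1x3 ≥ 2   (nickel)
  x1, x2, x3 ≥ 0.
The optimal basis is {pig iron, scrap grade C}; scrap grade B drops out. There the silicon and nickel constraints are tight.
Solving gives x1 = 2.256, x2 = 0.6667.
Objective = 0.63·2.256 + 0.54·0.6667 = 1.7813.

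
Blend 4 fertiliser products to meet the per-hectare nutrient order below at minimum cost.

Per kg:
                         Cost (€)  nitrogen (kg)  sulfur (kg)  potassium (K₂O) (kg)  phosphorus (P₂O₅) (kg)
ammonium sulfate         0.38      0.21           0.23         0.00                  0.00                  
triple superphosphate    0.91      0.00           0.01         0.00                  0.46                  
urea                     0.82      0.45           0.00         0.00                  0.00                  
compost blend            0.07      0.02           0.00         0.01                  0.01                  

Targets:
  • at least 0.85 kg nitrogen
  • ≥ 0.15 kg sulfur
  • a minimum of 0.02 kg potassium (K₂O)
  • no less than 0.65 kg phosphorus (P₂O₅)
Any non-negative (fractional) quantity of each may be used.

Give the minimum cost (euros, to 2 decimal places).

€2.85

Treat it as an LP. Let x1 = kg of ammonium sulfate, x2 = kg of triple superphosphate, x3 = kg of urea, x4 = kg of compost blend.
Minimise 0.38x1 + 0.91x2 + 0.82x3 + 0.07x4 with:
  0.21x1 + 0.45x3 + 0.02x4 ≥ 0.85   (nitrogen)
  0.23x1 + 0.01x2 ≥ 0.15   (sulfur)
  0.01x4 ≥ 0.02   (potassium (K₂O))
  0.46x2 + 0.01x4 ≥ 0.65   (phosphorus (P₂O₅))
  x1, x2, x3, x4 ≥ 0.
The optimal basis is {ammonium sulfate, triple superphosphate, compost blend}; urea drops out. The nitrogen, potassium (K₂O), phosphorus (P₂O₅) requirements are met with equality.
Optimal quantities: ammonium sulfate = 3.857 kg, triple superphosphate = 1.37 kg, compost blend = 2 kg.
Total cost: 0.38·3.857 + 0.91·1.37 + 0.07·2 = 2.8524.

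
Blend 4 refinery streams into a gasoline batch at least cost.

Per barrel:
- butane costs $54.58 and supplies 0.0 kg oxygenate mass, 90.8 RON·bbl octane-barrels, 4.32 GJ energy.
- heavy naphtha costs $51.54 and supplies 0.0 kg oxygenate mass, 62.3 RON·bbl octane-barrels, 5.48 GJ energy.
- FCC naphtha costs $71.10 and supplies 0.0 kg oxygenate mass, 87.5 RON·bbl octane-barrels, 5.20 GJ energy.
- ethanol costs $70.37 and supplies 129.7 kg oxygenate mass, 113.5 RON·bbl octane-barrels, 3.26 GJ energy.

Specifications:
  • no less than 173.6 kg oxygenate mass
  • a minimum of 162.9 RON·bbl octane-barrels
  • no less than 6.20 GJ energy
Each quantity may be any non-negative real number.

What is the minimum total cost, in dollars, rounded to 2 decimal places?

Let x1 = barrels of butane, x2 = barrels of heavy naphtha, x3 = barrels of FCC naphtha, x4 = barrels of ethanol.
min 54.58x1 + 51.54x2 + 71.1x3 + 70.37x4 s.t.:
  129.7x4 ≥ 173.6   (oxygenate mass)
  90.8x1 + 62.3x2 + 87.5x3 + 113.5x4 ≥ 162.9   (octane-barrels)
  4.32x1 + 5.48x2 + 5.2x3 + 3.26x4 ≥ 6.2   (energy)
  x1, x2, x3, x4 ≥ 0.
At the optimum only heavy naphtha, ethanol are positive (butane, FCC naphtha = 0). The oxygenate mass and energy requirements are met with equality.
Optimal quantities: heavy naphtha = 0.33514 barrels, ethanol = 1.3385 barrels.
Objective = 51.54·0.33514 + 70.37·1.3385 = 111.4634.

$111.46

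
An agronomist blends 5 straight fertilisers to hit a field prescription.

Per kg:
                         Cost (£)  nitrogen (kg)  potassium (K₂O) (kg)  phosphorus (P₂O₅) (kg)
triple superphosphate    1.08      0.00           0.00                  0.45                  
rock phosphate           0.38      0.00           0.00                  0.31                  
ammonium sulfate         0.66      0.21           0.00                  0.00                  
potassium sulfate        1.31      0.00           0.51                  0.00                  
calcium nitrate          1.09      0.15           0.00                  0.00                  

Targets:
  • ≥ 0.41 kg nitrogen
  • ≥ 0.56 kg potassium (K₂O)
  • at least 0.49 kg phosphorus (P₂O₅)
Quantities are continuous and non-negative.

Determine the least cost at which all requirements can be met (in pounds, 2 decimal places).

This is a linear program. Let x1 = kg of triple superphosphate, x2 = kg of rock phosphate, x3 = kg of ammonium sulfate, x4 = kg of potassium sulfate, x5 = kg of calcium nitrate.
min 1.08x1 + 0.38x2 + 0.66x3 + 1.31x4 + 1.09x5 with:
  0.21x3 + 0.15x5 ≥ 0.41   (nitrogen)
  0.51x4 ≥ 0.56   (potassium (K₂O))
  0.45x1 + 0.31x2 ≥ 0.49   (phosphorus (P₂O₅))
  x1, x2, x3, x4, x5 ≥ 0.
The minimum-cost mix takes nothing from triple superphosphate, calcium nitrate — only rock phosphate, ammonium sulfate, potassium sulfate. The nitrogen, potassium (K₂O), phosphorus (P₂O₅) requirements are met with equality.
Solving gives x2 = 1.581, x3 = 1.952, x4 = 1.098.
Objective = 0.38·1.581 + 0.66·1.952 + 1.31·1.098 = 3.3275.

£3.33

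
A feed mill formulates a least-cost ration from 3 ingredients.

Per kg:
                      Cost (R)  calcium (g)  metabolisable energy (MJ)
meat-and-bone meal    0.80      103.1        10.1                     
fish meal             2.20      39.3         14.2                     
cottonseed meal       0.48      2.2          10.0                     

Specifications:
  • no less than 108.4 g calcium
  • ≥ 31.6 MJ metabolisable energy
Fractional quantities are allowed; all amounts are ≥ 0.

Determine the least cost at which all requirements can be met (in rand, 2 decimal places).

R1.83

Set it up as a linear program. Let x1 = kg of meat-and-bone meal, x2 = kg of fish meal, x3 = kg of cottonseed meal.
Minimise 0.8x1 + 2.2x2 + 0.48x3 s.t.:
  103.1x1 + 39.3x2 + 2.2x3 ≥ 108.4   (calcium)
  10.1x1 + 14.2x2 + 10x3 ≥ 31.6   (metabolisable energy)
  x1, x2, x3 ≥ 0.
The optimal basis is {meat-and-bone meal, cottonseed meal}; fish meal drops out. Binding constraints: calcium and metabolisable energy.
Optimal quantities: meat-and-bone meal = 1.006 kg, cottonseed meal = 2.144 kg.
Objective = 0.8·1.006 + 0.48·2.144 = 1.8339.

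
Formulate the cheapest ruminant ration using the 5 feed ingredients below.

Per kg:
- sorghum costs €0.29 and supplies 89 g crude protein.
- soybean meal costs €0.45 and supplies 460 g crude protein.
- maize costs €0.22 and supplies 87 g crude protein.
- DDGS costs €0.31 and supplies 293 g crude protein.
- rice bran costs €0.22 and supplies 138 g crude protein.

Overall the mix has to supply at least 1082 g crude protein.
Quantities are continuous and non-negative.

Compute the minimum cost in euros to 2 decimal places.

€1.06

Treat it as an LP. Let x1 = kg of sorghum, x2 = kg of soybean meal, x3 = kg of maize, x4 = kg of DDGS, x5 = kg of rice bran.
min 0.29x1 + 0.45x2 + 0.22x3 + 0.31x4 + 0.22x5 s.t.:
  89x1 + 460x2 + 87x3 + 293x4 + 138x5 ≥ 1082   (crude protein)
  x1, x2, x3, x4, x5 ≥ 0.
At the optimum only soybean meal is positive (sorghum, maize, DDGS, rice bran = 0). The crude protein requirement is met with equality.
Optimal quantities: soybean meal = 2.352 kg.
Objective = 0.45·2.352 = 1.0584.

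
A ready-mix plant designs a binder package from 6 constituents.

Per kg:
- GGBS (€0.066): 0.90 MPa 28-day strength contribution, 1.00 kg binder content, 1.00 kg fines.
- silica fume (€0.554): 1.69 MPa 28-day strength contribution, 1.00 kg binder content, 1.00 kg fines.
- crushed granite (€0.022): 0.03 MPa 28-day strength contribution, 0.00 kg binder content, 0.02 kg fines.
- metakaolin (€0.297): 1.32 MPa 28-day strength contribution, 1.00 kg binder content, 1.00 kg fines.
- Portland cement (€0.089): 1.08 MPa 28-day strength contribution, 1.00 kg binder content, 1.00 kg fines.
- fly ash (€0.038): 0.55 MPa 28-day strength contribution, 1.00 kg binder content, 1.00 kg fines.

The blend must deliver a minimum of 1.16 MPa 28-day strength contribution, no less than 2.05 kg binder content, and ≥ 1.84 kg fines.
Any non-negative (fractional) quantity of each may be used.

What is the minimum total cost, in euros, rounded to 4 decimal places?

€0.0801

Let x1 = kg of GGBS, x2 = kg of silica fume, x3 = kg of crushed granite, x4 = kg of metakaolin, x5 = kg of Portland cement, x6 = kg of fly ash.
min 0.066x1 + 0.554x2 + 0.022x3 + 0.297x4 + 0.089x5 + 0.038x6 s.t.:
  0.9x1 + 1.69x2 + 0.03x3 + 1.32x4 + 1.08x5 + 0.55x6 ≥ 1.16   (28-day strength contribution)
  1x1 + 1x2 + 1x4 + 1x5 + 1x6 ≥ 2.05   (binder content)
  1x1 + 1x2 + 0.02x3 + 1x4 + 1x5 + 1x6 ≥ 1.84   (fines)
  x1, x2, x3, x4, x5, x6 ≥ 0.
The cheapest feasible vertex uses only fly ash; GGBS, silica fume, crushed granite, metakaolin, Portland cement are not used. There the 28-day strength contribution constraint is tight.
So fly ash = 2.109 kg.
Cost = 0.038·2.109 = 0.080142.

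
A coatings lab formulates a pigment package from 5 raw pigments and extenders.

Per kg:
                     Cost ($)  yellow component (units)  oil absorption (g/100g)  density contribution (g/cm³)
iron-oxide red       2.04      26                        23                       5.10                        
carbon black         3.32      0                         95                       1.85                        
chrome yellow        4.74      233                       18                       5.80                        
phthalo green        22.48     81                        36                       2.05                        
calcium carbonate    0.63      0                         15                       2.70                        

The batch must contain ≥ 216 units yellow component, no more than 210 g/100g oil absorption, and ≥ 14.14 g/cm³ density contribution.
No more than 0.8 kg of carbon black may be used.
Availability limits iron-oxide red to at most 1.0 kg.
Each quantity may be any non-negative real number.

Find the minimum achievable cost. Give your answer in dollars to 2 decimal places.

$6.44

Let x1 = kg of iron-oxide red, x2 = kg of carbon black, x3 = kg of chrome yellow, x4 = kg of phthalo green, x5 = kg of calcium carbonate.
Minimise 2.04x1 + 3.32x2 + 4.74x3 + 22.48x4 + 0.63x5 subject to:
  26x1 + 233x3 + 81x4 ≥ 216   (yellow component)
  23x1 + 95x2 + 18x3 + 36x4 + 15x5 ≤ 210   (oil absorption)
  5.1x1 + 1.85x2 + 5.8x3 + 2.05x4 + 2.7x5 ≥ 14.14   (density contribution)
  x2 ≤ 0.8
  x1 ≤ 1
  x1, x2, x3, x4, x5 ≥ 0.
The minimum-cost mix takes nothing from iron-oxide red, carbon black, phthalo green — only chrome yellow, calcium carbonate. Binding constraints: yellow component and density contribution.
So chrome yellow = 0.927 kg, calcium carbonate = 3.246 kg.
Hence cost = 4.74·0.927 + 0.63·3.246 = $6.4390.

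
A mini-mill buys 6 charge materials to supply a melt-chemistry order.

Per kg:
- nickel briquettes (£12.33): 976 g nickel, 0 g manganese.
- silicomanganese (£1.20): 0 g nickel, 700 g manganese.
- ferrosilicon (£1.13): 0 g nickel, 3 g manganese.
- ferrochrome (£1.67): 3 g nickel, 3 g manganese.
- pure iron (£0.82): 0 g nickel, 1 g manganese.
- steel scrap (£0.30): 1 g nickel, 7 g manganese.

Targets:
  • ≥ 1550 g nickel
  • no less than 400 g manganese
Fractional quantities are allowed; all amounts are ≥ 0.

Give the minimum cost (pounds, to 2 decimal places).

£20.27

Treat it as an LP. Let x1 = kg of nickel briquettes, x2 = kg of silicomanganese, x3 = kg of ferrosilicon, x4 = kg of ferrochrome, x5 = kg of pure iron, x6 = kg of steel scrap.
Minimize 12.33x1 + 1.2x2 + 1.13x3 + 1.67x4 + 0.82x5 + 0.3x6 s.t.:
  976x1 + 3x4 + 1x6 ≥ 1550   (nickel)
  700x2 + 3x3 + 3x4 + 1x5 + 7x6 ≥ 400   (manganese)
  x1, x2, x3, x4, x5, x6 ≥ 0.
The minimum-cost mix takes nothing from ferrosilicon, ferrochrome, pure iron, steel scrap — only nickel briquettes, silicomanganese. There the nickel and manganese constraints are tight.
That vertex is x1 = 1.588, x2 = 0.5714.
Objective = 12.33·1.588 + 1.2·0.5714 = 20.2657.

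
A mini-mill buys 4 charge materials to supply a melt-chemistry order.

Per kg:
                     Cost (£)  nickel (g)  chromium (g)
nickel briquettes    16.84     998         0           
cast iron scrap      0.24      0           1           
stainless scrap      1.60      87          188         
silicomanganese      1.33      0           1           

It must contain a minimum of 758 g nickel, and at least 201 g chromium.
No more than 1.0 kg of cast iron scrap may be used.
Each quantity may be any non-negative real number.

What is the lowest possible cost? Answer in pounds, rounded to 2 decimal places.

Treat it as an LP. Let x1 = kg of nickel briquettes, x2 = kg of cast iron scrap, x3 = kg of stainless scrap, x4 = kg of silicomanganese.
min 16.84x1 + 0.24x2 + 1.6x3 + 1.33x4 s.t.:
  998x1 + 87x3 ≥ 758   (nickel)
  1x2 + 188x3 + 1x4 ≥ 201   (chromium)
  x2 ≤ 1
  x1, x2, x3, x4 ≥ 0.
The minimum-cost mix takes nothing from cast iron scrap, silicomanganese — only nickel briquettes, stainless scrap. Binding constraints: nickel and chromium.
That vertex is x1 = 0.6663, x3 = 1.069.
Total cost: 16.84·0.6663 + 1.6·1.069 = 12.9309.

£12.93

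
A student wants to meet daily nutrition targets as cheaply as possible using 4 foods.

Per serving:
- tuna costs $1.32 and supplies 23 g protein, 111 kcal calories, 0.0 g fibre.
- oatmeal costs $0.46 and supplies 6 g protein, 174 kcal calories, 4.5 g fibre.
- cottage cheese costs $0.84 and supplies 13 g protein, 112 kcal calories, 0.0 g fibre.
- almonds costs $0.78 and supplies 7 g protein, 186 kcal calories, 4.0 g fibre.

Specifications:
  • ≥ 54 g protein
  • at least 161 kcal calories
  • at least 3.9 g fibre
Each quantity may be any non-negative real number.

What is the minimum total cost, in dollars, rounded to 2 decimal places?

$3.20

Let x1 = servings of tuna, x2 = servings of oatmeal, x3 = servings of cottage cheese, x4 = servings of almonds.
Minimize 1.32x1 + 0.46x2 + 0.84x3 + 0.78x4 subject to:
  23x1 + 6x2 + 13x3 + 7x4 ≥ 54   (protein)
  111x1 + 174x2 + 112x3 + 186x4 ≥ 161   (calories)
  4.5x2 + 4x4 ≥ 3.9   (fibre)
  x1, x2, x3, x4 ≥ 0.
The cheapest feasible vertex uses only tuna, oatmeal; cottage cheese, almonds are not used. There the protein and fibre constraints are tight.
So tuna = 2.122 servings, oatmeal = 0.8667 servings.
Hence cost = 1.32·2.122 + 0.46·0.8667 = $3.1997.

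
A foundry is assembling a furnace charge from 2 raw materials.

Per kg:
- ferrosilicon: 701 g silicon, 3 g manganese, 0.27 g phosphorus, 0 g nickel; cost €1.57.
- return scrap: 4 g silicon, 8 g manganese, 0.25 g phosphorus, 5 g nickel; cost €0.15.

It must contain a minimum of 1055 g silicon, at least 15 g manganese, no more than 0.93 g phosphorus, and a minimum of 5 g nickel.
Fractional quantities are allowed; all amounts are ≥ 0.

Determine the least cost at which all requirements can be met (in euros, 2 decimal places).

This is a linear program. Let x1 = kg of ferrosilicon, x2 = kg of return scrap.
Minimise 1.57x1 + 0.15x2 with:
  701x1 + 4x2 ≥ 1055   (silicon)
  3x1 + 8x2 ≥ 15   (manganese)
  0.27x1 + 0.25x2 ≤ 0.93   (phosphorus)
  5x2 ≥ 5   (nickel)
  x1, x2 ≥ 0.
Both inputs are positive at the optimum. The silicon and manganese requirements are met with equality.
So ferrosilicon = 1.497 kg, return scrap = 1.313 kg.
Cost = 1.57·1.497 + 0.15·1.313 = 2.5472.

€2.55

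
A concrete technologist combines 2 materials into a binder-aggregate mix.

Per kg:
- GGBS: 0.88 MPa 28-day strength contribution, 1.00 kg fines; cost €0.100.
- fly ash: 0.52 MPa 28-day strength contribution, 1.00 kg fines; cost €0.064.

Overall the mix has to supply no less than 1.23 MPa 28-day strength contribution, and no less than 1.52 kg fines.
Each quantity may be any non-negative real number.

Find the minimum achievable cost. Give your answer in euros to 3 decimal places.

Set it up as a linear program. Let x1 = kg of GGBS, x2 = kg of fly ash.
min 0.1x1 + 0.064x2 subject to:
  0.88x1 + 0.52x2 ≥ 1.23   (28-day strength contribution)
  1x1 + 1x2 ≥ 1.52   (fines)
  x1, x2 ≥ 0.
Both inputs are positive at the optimum. The 28-day strength contribution and fines requirements are met with equality.
That vertex is x1 = 1.221, x2 = 0.2989.
Cost = 0.1·1.221 + 0.064·0.2989 = 0.14123.

€0.141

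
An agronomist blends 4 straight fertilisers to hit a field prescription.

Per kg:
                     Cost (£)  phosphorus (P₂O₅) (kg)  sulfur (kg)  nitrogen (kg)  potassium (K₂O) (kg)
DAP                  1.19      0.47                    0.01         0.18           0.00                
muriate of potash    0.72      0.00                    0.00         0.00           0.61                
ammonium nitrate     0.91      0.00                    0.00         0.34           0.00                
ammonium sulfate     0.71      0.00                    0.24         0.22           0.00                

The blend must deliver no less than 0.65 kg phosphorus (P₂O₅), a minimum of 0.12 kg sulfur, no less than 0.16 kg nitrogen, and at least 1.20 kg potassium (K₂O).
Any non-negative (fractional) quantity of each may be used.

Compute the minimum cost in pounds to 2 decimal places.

£3.38

Set it up as a linear program. Let x1 = kg of DAP, x2 = kg of muriate of potash, x3 = kg of ammonium nitrate, x4 = kg of ammonium sulfate.
Minimise 1.19x1 + 0.72x2 + 0.91x3 + 0.71x4 with:
  0.47x1 ≥ 0.65   (phosphorus (P₂O₅))
  0.01x1 + 0.24x4 ≥ 0.12   (sulfur)
  0.18x1 + 0.34x3 + 0.22x4 ≥ 0.16   (nitrogen)
  0.61x2 ≥ 1.2   (potassium (K₂O))
  x1, x2, x3, x4 ≥ 0.
The optimal basis is {DAP, muriate of potash, ammonium sulfate}; ammonium nitrate drops out. Binding constraints: phosphorus (P₂O₅), sulfur, potassium (K₂O).
So DAP = 1.383 kg, muriate of potash = 1.967 kg, ammonium sulfate = 0.4424 kg.
Hence cost = 1.19·1.383 + 0.72·1.967 + 0.71·0.4424 = £3.3761.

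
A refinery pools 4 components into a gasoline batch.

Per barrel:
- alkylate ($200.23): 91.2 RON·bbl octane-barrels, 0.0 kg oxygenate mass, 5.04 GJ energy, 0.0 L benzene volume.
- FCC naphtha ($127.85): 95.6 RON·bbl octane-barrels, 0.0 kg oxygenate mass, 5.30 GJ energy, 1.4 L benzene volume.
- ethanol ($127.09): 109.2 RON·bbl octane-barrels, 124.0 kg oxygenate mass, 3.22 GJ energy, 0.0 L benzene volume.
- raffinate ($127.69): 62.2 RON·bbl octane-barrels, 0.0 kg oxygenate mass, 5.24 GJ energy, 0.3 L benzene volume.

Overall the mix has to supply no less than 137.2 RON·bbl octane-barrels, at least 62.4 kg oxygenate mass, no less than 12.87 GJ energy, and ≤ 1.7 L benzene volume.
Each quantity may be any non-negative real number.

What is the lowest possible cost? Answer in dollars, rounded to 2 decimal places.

This is a linear program. Let x1 = barrels of alkylate, x2 = barrels of FCC naphtha, x3 = barrels of ethanol, x4 = barrels of raffinate.
Minimise 200.23x1 + 127.85x2 + 127.09x3 + 127.69x4 s.t.:
  91.2x1 + 95.6x2 + 109.2x3 + 62.2x4 ≥ 137.2   (octane-barrels)
  124x3 ≥ 62.4   (oxygenate mass)
  5.04x1 + 5.3x2 + 3.22x3 + 5.24x4 ≥ 12.87   (energy)
  1.4x2 + 0.3x4 ≤ 1.7   (benzene volume)
  x1, x2, x3, x4 ≥ 0.
The minimum-cost mix takes nothing from alkylate — only FCC naphtha, ethanol, raffinate. The oxygenate mass, energy, benzene volume requirements are met with equality.
Optimal quantities: FCC naphtha = 0.96295 barrels, ethanol = 0.50323 barrels, raffinate = 1.1729 barrels.
Total cost: 127.85·0.96295 + 127.09·0.50323 + 127.69·1.1729 = 336.8363.

$336.84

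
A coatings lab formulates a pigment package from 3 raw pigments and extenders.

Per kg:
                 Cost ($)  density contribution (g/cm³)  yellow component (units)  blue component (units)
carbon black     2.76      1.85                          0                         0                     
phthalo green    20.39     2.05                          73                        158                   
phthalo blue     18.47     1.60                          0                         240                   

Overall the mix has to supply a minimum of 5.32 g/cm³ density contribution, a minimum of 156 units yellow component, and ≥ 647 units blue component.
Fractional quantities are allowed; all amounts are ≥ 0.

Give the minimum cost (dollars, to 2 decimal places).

Let x1 = kg of carbon black, x2 = kg of phthalo green, x3 = kg of phthalo blue.
Minimise 2.76x1 + 20.39x2 + 18.47x3 s.t.:
  1.85x1 + 2.05x2 + 1.6x3 ≥ 5.32   (density contribution)
  73x2 ≥ 156   (yellow component)
  158x2 + 240x3 ≥ 647   (blue component)
  x1, x2, x3 ≥ 0.
The optimal basis is {phthalo green, phthalo blue}; carbon black drops out. The yellow component and blue component requirements are met with equality.
So phthalo green = 2.137 kg, phthalo blue = 1.289 kg.
Total cost: 20.39·2.137 + 18.47·1.289 = 67.3813.

$67.38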